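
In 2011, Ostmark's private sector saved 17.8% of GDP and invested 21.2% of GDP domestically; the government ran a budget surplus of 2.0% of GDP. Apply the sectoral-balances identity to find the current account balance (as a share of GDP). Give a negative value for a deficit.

By the sectoral-balances identity, CA = (S_private - I) + (T - G).
Private balance = 17.8 - 21.2 = -3.4
Government balance (T - G) = 2.0
CA = -3.4 + 2.0 = -1.4

-1.4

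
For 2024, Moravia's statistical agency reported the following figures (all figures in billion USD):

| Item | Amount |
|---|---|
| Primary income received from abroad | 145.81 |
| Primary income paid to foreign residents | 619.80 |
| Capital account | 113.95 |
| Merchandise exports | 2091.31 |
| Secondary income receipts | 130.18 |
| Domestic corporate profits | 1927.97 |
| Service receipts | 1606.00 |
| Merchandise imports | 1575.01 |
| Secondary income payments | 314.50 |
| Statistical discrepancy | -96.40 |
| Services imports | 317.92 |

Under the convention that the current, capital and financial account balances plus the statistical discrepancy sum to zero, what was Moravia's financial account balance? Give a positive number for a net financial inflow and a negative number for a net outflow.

-1163.62

Goods balance = 2091.31 - 1575.01 = 516.30
Services balance = 1606.00 - 317.92 = 1288.08
Trade balance (goods + services) = 516.30 + 1288.08 = 1804.38
Net primary income = 145.81 - 619.80 = -473.99
Net secondary income = 130.18 - 314.50 = -184.32
Current account = 1804.38 + (-473.99) + (-184.32) = 1146.07
Financial account = -(1146.07 + 113.95 + (-96.40)) = -1163.62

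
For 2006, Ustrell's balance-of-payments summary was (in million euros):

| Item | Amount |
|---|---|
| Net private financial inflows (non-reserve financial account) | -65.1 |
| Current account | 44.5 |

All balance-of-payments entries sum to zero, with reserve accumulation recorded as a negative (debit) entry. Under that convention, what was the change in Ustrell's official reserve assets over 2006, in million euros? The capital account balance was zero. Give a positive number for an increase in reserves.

Official reserve transactions balance = -(44.5 + (-65.1)) = 20.6
An accumulation of reserves is recorded as a debit (negative entry), so the change in the stock of reserves is the negative of that balance.
Change in official reserves = -(20.6) = -20.6

-20.6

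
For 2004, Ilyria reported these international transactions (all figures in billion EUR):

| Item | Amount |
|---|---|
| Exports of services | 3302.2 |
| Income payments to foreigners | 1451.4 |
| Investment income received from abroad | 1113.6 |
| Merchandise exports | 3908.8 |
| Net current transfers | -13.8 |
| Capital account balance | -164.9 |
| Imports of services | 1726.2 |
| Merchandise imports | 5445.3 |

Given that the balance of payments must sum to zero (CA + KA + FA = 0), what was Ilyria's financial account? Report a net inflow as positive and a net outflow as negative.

Goods balance = 3908.8 - 5445.3 = -1536.5
Services balance = 3302.2 - 1726.2 = 1576.0
Trade balance (goods + services) = -1536.5 + 1576.0 = 39.5
Net primary income = 1113.6 - 1451.4 = -337.8
Net secondary income = -13.8
Current account = 39.5 + (-337.8) + (-13.8) = -312.1
Financial account = -(-312.1 + (-164.9)) = 477.0

477.0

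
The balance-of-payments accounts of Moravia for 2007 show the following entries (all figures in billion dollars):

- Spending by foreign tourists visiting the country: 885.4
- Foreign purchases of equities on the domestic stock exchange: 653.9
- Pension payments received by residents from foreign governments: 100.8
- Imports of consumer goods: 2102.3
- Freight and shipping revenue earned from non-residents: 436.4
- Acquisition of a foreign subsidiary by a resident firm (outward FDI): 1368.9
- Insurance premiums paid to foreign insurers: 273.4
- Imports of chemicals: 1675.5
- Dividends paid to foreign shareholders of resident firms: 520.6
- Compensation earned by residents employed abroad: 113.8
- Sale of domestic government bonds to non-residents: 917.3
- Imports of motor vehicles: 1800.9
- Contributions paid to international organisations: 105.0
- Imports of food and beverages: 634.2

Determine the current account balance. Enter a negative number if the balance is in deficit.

Goods: -2102.3 - 1675.5 - 634.2 - 1800.9 = -6212.9
Services: 436.4 + 885.4 - 273.4 = 1048.4
Primary income: 113.8 - 520.6 = -406.8
Secondary income: -105.0 + 100.8 = -4.2
Current account = (-6212.9) + 1048.4 + (-406.8) + (-4.2) = -5575.5
(Excluded from the current account — financial account: foreign purchases of equities on the domestic stock exchange 653.9, acquisition of a foreign subsidiary by a resident firm (outward FDI) 1368.9, sale of domestic government bonds to non-residents 917.3.)

-5575.5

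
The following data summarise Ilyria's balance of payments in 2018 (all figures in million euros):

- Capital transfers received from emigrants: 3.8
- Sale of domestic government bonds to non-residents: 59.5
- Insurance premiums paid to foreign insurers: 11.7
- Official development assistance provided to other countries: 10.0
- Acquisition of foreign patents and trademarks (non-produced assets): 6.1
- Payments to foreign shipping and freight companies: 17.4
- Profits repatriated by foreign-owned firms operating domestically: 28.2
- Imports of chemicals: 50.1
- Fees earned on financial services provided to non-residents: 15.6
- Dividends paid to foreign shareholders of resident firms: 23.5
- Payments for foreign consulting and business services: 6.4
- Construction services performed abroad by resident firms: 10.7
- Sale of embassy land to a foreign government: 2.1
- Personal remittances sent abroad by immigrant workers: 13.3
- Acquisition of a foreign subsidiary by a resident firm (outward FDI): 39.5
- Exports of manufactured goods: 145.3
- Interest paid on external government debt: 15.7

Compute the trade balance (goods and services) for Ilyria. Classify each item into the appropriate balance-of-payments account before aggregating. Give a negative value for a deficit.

Goods: 145.3 - 50.1 = 95.2
Services: -11.7 - 17.4 - 6.4 + 15.6 + 10.7 = -9.2
Trade balance = 95.2 + (-9.2) = 86.0
(Excluded from the trade balance — capital account: capital transfers received from emigrants 3.8, acquisition of foreign patents and trademarks (non-produced assets) 6.1, sale of embassy land to a foreign government 2.1; financial account: sale of domestic government bonds to non-residents 59.5, acquisition of a foreign subsidiary by a resident firm (outward FDI) 39.5; secondary income: official development assistance provided to other countries 10.0, personal remittances sent abroad by immigrant workers 13.3; primary income: profits repatriated by foreign-owned firms operating domestically 28.2, dividends paid to foreign shareholders of resident firms 23.5, interest paid on external government debt 15.7.)

86.0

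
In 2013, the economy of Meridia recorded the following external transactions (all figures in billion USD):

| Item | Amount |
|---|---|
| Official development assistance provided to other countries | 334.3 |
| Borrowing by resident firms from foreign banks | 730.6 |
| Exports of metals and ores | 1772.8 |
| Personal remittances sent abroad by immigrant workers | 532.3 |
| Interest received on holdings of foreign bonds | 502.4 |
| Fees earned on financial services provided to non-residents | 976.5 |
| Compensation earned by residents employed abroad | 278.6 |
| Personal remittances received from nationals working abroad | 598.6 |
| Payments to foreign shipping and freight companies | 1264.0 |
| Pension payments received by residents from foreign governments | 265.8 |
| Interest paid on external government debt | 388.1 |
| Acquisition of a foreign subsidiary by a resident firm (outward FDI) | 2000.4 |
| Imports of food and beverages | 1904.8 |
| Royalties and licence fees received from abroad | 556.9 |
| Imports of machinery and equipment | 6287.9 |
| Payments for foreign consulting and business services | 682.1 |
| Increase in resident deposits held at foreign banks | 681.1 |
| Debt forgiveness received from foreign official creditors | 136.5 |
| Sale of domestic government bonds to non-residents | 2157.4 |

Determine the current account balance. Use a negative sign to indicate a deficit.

Goods: -6287.9 - 1904.8 + 1772.8 = -6419.9
Services: 976.5 + 556.9 - 1264.0 - 682.1 = -412.7
Primary income: 502.4 - 388.1 + 278.6 = 392.9
Secondary income: 265.8 + 598.6 - 334.3 - 532.3 = -2.2
Current account = (-6419.9) + (-412.7) + 392.9 + (-2.2) = -6441.9
(Excluded from the current account — financial account: borrowing by resident firms from foreign banks 730.6, acquisition of a foreign subsidiary by a resident firm (outward FDI) 2000.4, increase in resident deposits held at foreign banks 681.1, sale of domestic government bonds to non-residents 2157.4; capital account: debt forgiveness received from foreign official creditors 136.5.)

-6441.9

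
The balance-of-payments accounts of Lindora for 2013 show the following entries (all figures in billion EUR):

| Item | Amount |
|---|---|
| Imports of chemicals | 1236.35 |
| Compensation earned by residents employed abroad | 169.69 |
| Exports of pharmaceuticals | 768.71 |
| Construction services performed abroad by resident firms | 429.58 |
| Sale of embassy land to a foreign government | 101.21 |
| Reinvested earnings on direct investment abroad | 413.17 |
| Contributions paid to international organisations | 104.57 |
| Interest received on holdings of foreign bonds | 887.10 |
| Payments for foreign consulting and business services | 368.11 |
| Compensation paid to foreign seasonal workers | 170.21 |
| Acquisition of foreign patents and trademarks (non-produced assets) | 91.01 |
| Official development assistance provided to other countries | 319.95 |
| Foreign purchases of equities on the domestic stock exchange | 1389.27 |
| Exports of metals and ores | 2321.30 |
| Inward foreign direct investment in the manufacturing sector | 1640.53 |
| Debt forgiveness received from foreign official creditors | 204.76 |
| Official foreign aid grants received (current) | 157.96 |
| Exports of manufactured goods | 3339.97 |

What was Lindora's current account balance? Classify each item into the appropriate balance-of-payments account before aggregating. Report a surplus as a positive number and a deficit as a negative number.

6288.29

Goods: -1236.35 + 3339.97 + 2321.30 + 768.71 = 5193.63
Services: 429.58 - 368.11 = 61.47
Primary income: -170.21 + 169.69 + 413.17 + 887.10 = 1299.75
Secondary income: -319.95 - 104.57 + 157.96 = -266.56
Current account = 5193.63 + 61.47 + 1299.75 + (-266.56) = 6288.29
(Excluded from the current account — capital account: sale of embassy land to a foreign government 101.21, acquisition of foreign patents and trademarks (non-produced assets) 91.01, debt forgiveness received from foreign official creditors 204.76; financial account: foreign purchases of equities on the domestic stock exchange 1389.27, inward foreign direct investment in the manufacturing sector 1640.53.)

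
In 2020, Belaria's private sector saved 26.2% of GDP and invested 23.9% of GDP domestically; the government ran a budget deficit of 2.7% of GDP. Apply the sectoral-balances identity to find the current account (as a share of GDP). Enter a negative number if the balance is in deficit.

By the sectoral-balances identity, CA = (S_private - I) + (T - G).
Private balance = 26.2 - 23.9 = 2.3
Government balance (T - G) = -2.7
CA = 2.3 + (-2.7) = -0.4

-0.4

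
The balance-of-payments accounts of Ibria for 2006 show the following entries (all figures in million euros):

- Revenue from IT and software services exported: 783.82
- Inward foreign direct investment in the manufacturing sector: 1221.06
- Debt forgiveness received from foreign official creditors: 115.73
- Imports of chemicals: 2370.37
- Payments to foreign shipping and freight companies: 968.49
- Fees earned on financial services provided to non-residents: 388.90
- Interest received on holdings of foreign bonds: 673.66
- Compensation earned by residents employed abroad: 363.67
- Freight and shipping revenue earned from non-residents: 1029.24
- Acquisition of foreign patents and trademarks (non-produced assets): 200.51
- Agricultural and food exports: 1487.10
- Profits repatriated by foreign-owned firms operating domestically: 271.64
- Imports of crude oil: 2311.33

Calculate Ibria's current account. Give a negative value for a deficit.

Goods: -2370.37 + 1487.10 - 2311.33 = -3194.60
Services: -968.49 + 783.82 + 388.90 + 1029.24 = 1233.47
Primary income: -271.64 + 363.67 + 673.66 = 765.69
Current account = (-3194.60) + 1233.47 + 765.69 = -1195.44
(Excluded from the current account — financial account: inward foreign direct investment in the manufacturing sector 1221.06; capital account: debt forgiveness received from foreign official creditors 115.73, acquisition of foreign patents and trademarks (non-produced assets) 200.51.)

-1195.44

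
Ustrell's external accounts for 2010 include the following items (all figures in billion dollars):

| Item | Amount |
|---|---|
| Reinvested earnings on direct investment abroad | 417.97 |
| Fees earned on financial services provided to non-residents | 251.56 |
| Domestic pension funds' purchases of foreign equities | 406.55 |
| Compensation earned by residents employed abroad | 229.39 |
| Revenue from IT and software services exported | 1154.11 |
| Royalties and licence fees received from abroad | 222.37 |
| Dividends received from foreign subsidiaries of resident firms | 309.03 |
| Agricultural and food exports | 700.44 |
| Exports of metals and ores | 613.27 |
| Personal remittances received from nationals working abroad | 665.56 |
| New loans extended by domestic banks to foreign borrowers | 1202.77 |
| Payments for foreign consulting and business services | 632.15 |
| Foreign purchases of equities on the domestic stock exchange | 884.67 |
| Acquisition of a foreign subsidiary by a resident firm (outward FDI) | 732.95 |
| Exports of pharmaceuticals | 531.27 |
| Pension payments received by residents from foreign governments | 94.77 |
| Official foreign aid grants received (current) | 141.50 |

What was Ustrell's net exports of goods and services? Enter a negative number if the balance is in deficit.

Goods: 700.44 + 613.27 + 531.27 = 1844.98
Services: 1154.11 + 251.56 + 222.37 - 632.15 = 995.89
Trade balance = 1844.98 + 995.89 = 2840.87
(Excluded from the trade balance — primary income: reinvested earnings on direct investment abroad 417.97, compensation earned by residents employed abroad 229.39, dividends received from foreign subsidiaries of resident firms 309.03; financial account: domestic pension funds' purchases of foreign equities 406.55, new loans extended by domestic banks to foreign borrowers 1202.77, foreign purchases of equities on the domestic stock exchange 884.67, acquisition of a foreign subsidiary by a resident firm (outward FDI) 732.95; secondary income: personal remittances received from nationals working abroad 665.56, pension payments received by residents from foreign governments 94.77, official foreign aid grants received (current) 141.50.)

2840.87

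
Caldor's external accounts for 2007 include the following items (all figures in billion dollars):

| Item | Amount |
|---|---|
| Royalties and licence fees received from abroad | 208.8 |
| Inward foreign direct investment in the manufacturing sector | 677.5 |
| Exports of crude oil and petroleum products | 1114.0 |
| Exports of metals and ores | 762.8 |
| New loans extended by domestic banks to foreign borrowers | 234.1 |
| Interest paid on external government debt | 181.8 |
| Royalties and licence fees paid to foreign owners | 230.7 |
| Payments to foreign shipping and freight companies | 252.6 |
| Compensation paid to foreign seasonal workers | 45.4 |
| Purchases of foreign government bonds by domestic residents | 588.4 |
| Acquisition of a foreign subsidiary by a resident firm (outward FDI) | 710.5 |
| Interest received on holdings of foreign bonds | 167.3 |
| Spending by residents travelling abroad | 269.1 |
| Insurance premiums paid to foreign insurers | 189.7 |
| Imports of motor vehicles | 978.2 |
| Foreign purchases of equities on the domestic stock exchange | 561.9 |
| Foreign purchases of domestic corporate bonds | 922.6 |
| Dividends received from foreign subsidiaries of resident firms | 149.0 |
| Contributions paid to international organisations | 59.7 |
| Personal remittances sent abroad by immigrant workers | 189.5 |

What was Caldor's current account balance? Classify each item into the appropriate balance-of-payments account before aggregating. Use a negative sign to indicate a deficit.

5.2

Goods: -978.2 + 1114.0 + 762.8 = 898.6
Services: -269.1 - 230.7 - 189.7 + 208.8 - 252.6 = -733.3
Primary income: 149.0 - 181.8 + 167.3 - 45.4 = 89.1
Secondary income: -189.5 - 59.7 = -249.2
Current account = 898.6 + (-733.3) + 89.1 + (-249.2) = 5.2
(Excluded from the current account — financial account: inward foreign direct investment in the manufacturing sector 677.5, new loans extended by domestic banks to foreign borrowers 234.1, purchases of foreign government bonds by domestic residents 588.4, acquisition of a foreign subsidiary by a resident firm (outward FDI) 710.5, foreign purchases of equities on the domestic stock exchange 561.9, foreign purchases of domestic corporate bonds 922.6.)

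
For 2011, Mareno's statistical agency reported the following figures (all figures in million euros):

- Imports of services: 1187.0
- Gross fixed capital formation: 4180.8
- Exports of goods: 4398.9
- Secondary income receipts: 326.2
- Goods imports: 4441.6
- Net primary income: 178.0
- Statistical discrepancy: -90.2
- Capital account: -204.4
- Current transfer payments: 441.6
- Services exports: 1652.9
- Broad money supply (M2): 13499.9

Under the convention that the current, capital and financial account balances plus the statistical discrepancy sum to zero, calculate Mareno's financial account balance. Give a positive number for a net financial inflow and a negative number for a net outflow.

-191.2

Goods balance = 4398.9 - 4441.6 = -42.7
Services balance = 1652.9 - 1187.0 = 465.9
Trade balance (goods + services) = -42.7 + 465.9 = 423.2
Net primary income = 178.0
Net secondary income = 326.2 - 441.6 = -115.4
Current account = 423.2 + 178.0 + (-115.4) = 485.8
Financial account = -(485.8 + (-204.4) + (-90.2)) = -191.2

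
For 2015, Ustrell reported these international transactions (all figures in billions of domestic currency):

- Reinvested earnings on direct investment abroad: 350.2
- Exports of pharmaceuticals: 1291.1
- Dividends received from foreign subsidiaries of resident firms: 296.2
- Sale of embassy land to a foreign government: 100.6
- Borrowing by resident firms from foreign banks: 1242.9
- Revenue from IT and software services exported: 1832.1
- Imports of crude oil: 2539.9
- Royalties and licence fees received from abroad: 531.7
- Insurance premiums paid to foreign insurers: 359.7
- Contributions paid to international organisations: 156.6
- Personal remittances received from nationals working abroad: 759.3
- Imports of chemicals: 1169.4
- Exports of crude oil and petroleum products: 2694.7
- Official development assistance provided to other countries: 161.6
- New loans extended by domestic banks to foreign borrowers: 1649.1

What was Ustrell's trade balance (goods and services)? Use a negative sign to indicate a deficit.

2280.6

Goods: 1291.1 - 1169.4 - 2539.9 + 2694.7 = 276.5
Services: 1832.1 + 531.7 - 359.7 = 2004.1
Trade balance = 276.5 + 2004.1 = 2280.6
(Excluded from the trade balance — primary income: reinvested earnings on direct investment abroad 350.2, dividends received from foreign subsidiaries of resident firms 296.2; capital account: sale of embassy land to a foreign government 100.6; financial account: borrowing by resident firms from foreign banks 1242.9, new loans extended by domestic banks to foreign borrowers 1649.1; secondary income: contributions paid to international organisations 156.6, personal remittances received from nationals working abroad 759.3, official development assistance provided to other countries 161.6.)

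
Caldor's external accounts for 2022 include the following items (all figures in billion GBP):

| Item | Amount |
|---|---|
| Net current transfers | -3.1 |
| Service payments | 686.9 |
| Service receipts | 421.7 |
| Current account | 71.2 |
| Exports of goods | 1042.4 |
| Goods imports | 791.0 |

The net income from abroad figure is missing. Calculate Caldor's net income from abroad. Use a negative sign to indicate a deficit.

88.1

Current account = goods balance + services balance + net primary income + net secondary income
Sum of the known components = -16.9
Net income from abroad = CA - (known components) = 71.2 - (-16.9) = 88.1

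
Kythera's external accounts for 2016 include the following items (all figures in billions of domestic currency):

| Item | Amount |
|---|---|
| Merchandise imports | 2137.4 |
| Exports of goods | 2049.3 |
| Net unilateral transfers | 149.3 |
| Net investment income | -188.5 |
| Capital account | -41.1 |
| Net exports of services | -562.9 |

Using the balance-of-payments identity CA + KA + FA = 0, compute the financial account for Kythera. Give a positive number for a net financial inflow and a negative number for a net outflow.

Goods balance = 2049.3 - 2137.4 = -88.1
Services balance = -562.9
Trade balance (goods + services) = -88.1 + (-562.9) = -651.0
Net primary income = -188.5
Net secondary income = 149.3
Current account = -651.0 + (-188.5) + 149.3 = -690.2
Financial account = -(-690.2 + (-41.1)) = 731.3

731.3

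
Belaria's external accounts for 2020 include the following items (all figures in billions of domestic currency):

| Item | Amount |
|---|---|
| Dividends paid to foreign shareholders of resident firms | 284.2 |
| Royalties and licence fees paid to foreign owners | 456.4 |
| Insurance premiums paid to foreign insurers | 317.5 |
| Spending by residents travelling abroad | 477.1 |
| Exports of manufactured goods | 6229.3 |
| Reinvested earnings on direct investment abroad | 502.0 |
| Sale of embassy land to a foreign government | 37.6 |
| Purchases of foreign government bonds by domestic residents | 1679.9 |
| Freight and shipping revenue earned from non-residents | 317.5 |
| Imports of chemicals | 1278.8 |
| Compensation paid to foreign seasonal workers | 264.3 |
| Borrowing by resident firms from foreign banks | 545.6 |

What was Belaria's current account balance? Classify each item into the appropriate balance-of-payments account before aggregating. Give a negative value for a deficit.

Goods: 6229.3 - 1278.8 = 4950.5
Services: -477.1 + 317.5 - 456.4 - 317.5 = -933.5
Primary income: 502.0 - 284.2 - 264.3 = -46.5
Current account = 4950.5 + (-933.5) + (-46.5) = 3970.5
(Excluded from the current account — capital account: sale of embassy land to a foreign government 37.6; financial account: purchases of foreign government bonds by domestic residents 1679.9, borrowing by resident firms from foreign banks 545.6.)

3970.5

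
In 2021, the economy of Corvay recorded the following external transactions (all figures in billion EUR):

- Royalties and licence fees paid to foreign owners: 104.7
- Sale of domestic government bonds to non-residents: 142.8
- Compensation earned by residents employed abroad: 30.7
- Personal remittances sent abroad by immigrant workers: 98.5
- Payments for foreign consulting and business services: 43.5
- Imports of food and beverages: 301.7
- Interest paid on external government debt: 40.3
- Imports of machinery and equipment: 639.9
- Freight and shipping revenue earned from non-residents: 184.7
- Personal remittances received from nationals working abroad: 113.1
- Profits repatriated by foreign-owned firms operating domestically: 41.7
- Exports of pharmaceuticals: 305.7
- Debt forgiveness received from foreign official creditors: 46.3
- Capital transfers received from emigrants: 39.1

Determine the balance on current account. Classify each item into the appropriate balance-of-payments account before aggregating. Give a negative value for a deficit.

-636.1

Goods: -301.7 + 305.7 - 639.9 = -635.9
Services: 184.7 - 43.5 - 104.7 = 36.5
Primary income: -41.7 - 40.3 + 30.7 = -51.3
Secondary income: 113.1 - 98.5 = 14.6
Current account = (-635.9) + 36.5 + (-51.3) + 14.6 = -636.1
(Excluded from the current account — financial account: sale of domestic government bonds to non-residents 142.8; capital account: debt forgiveness received from foreign official creditors 46.3, capital transfers received from emigrants 39.1.)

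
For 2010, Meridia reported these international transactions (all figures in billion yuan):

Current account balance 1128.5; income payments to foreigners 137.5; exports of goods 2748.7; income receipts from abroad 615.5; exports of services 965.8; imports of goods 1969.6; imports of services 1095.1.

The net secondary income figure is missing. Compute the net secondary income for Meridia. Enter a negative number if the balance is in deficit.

0.7

Current account = goods balance + services balance + net primary income + net secondary income
Sum of the known components = 1127.8
Net secondary income = CA - (known components) = 1128.5 - 1127.8 = 0.7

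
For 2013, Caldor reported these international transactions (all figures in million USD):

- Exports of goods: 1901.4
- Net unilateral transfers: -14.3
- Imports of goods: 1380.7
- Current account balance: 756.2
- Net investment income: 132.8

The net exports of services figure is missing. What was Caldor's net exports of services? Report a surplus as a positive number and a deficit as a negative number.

117.0

Current account = goods balance + services balance + net primary income + net secondary income
Sum of the known components = 639.2
Net exports of services = CA - (known components) = 756.2 - 639.2 = 117.0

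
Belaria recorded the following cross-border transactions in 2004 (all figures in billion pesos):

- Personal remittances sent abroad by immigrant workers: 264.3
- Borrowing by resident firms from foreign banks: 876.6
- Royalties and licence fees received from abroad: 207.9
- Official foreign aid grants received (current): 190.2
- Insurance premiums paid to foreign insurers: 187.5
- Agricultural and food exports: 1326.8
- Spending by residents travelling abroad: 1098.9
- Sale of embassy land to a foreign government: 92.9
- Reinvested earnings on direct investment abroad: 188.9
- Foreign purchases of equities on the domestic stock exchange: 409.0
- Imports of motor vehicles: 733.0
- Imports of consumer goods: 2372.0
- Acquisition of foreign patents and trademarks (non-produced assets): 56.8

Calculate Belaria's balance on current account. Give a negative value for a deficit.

-2741.9

Goods: 1326.8 - 2372.0 - 733.0 = -1778.2
Services: -1098.9 + 207.9 - 187.5 = -1078.5
Primary income: 188.9
Secondary income: 190.2 - 264.3 = -74.1
Current account = (-1778.2) + (-1078.5) + 188.9 + (-74.1) = -2741.9
(Excluded from the current account — financial account: borrowing by resident firms from foreign banks 876.6, foreign purchases of equities on the domestic stock exchange 409.0; capital account: sale of embassy land to a foreign government 92.9, acquisition of foreign patents and trademarks (non-produced assets) 56.8.)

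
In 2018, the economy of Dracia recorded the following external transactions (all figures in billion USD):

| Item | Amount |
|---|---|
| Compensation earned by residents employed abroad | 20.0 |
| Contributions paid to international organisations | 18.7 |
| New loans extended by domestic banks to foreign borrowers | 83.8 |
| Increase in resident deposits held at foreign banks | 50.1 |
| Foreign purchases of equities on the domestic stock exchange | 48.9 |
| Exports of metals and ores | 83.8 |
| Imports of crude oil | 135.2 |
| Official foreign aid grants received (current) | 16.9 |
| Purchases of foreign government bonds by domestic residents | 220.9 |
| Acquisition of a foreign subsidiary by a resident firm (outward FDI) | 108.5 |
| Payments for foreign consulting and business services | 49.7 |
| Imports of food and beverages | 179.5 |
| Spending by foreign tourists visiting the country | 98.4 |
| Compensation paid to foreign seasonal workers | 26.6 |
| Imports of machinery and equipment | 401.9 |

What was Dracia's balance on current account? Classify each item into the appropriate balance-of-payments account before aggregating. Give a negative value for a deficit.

Goods: 83.8 - 135.2 - 401.9 - 179.5 = -632.8
Services: -49.7 + 98.4 = 48.7
Primary income: 20.0 - 26.6 = -6.6
Secondary income: -18.7 + 16.9 = -1.8
Current account = (-632.8) + 48.7 + (-6.6) + (-1.8) = -592.5
(Excluded from the current account — financial account: new loans extended by domestic banks to foreign borrowers 83.8, increase in resident deposits held at foreign banks 50.1, foreign purchases of equities on the domestic stock exchange 48.9, purchases of foreign government bonds by domestic residents 220.9, acquisition of a foreign subsidiary by a resident firm (outward FDI) 108.5.)

-592.5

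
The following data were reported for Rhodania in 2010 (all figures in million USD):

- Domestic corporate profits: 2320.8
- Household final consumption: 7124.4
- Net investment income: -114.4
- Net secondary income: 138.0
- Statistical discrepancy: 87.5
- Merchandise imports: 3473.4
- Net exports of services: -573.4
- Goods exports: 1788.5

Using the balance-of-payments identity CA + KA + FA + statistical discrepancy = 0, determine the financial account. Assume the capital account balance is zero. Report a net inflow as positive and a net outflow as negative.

2147.2

Goods balance = 1788.5 - 3473.4 = -1684.9
Services balance = -573.4
Trade balance (goods + services) = -1684.9 + (-573.4) = -2258.3
Net primary income = -114.4
Net secondary income = 138.0
Current account = -2258.3 + (-114.4) + 138.0 = -2234.7
Financial account = -(-2234.7 + 87.5) = 2147.2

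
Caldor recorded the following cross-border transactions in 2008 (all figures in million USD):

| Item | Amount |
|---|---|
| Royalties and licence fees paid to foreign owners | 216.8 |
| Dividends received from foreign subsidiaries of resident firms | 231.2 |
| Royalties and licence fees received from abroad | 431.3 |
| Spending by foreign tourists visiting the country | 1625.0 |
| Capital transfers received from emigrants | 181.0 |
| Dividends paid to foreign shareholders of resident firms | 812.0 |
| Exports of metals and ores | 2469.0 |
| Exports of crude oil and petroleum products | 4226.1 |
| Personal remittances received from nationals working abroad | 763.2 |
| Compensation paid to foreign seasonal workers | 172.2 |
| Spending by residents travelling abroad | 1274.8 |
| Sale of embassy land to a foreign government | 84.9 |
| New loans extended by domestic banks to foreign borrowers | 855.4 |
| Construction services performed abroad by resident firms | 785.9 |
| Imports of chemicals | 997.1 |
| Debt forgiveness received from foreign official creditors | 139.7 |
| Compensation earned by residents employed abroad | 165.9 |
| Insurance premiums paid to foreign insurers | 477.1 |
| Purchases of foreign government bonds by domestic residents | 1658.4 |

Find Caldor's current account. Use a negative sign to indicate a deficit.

Goods: 4226.1 + 2469.0 - 997.1 = 5698.0
Services: -216.8 - 477.1 + 1625.0 - 1274.8 + 785.9 + 431.3 = 873.5
Primary income: -172.2 - 812.0 + 165.9 + 231.2 = -587.1
Secondary income: 763.2
Current account = 5698.0 + 873.5 + (-587.1) + 763.2 = 6747.6
(Excluded from the current account — capital account: capital transfers received from emigrants 181.0, sale of embassy land to a foreign government 84.9, debt forgiveness received from foreign official creditors 139.7; financial account: new loans extended by domestic banks to foreign borrowers 855.4, purchases of foreign government bonds by domestic residents 1658.4.)

6747.6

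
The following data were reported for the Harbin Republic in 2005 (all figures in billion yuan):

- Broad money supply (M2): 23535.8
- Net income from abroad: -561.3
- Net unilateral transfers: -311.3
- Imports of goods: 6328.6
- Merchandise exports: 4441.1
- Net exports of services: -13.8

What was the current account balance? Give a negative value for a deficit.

Goods balance = 4441.1 - 6328.6 = -1887.5
Services balance = -13.8
Trade balance (goods + services) = -1887.5 + (-13.8) = -1901.3
Net primary income = -561.3
Net secondary income = -311.3
Current account = -1901.3 + (-561.3) + (-311.3) = -2773.9

-2773.9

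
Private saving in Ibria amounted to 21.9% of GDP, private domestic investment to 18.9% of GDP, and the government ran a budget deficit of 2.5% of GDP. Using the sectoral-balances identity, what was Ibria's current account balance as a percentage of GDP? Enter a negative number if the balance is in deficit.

By the sectoral-balances identity, CA = (S_private - I) + (T - G).
Private balance = 21.9 - 18.9 = 3.0
Government balance (T - G) = -2.5
CA = 3.0 + (-2.5) = 0.5

0.5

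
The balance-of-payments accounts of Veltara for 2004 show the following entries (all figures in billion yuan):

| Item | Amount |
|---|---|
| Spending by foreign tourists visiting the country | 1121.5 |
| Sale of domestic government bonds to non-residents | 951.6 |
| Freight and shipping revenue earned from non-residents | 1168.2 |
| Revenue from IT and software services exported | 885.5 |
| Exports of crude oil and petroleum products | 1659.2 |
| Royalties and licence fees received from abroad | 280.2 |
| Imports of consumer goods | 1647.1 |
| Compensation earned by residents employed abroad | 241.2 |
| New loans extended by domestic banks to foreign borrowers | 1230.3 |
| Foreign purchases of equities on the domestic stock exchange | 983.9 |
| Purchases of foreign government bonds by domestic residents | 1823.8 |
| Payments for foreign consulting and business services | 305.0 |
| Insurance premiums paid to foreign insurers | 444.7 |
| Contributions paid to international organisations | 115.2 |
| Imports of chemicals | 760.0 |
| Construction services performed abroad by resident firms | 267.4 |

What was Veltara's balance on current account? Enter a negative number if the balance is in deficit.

Goods: -1647.1 - 760.0 + 1659.2 = -747.9
Services: -444.7 - 305.0 + 885.5 + 1168.2 + 1121.5 + 280.2 + 267.4 = 2973.1
Primary income: 241.2
Secondary income: -115.2
Current account = (-747.9) + 2973.1 + 241.2 + (-115.2) = 2351.2
(Excluded from the current account — financial account: sale of domestic government bonds to non-residents 951.6, new loans extended by domestic banks to foreign borrowers 1230.3, foreign purchases of equities on the domestic stock exchange 983.9, purchases of foreign government bonds by domestic residents 1823.8.)

2351.2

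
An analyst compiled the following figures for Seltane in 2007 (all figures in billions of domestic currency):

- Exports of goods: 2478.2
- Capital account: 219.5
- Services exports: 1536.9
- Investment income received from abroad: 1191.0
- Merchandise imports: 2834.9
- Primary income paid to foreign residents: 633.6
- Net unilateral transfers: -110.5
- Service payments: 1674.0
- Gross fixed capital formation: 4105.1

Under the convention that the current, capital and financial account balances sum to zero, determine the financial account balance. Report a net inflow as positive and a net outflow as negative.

-172.6

Goods balance = 2478.2 - 2834.9 = -356.7
Services balance = 1536.9 - 1674.0 = -137.1
Trade balance (goods + services) = -356.7 + (-137.1) = -493.8
Net primary income = 1191.0 - 633.6 = 557.4
Net secondary income = -110.5
Current account = -493.8 + 557.4 + (-110.5) = -46.9
Financial account = -(-46.9 + 219.5) = -172.6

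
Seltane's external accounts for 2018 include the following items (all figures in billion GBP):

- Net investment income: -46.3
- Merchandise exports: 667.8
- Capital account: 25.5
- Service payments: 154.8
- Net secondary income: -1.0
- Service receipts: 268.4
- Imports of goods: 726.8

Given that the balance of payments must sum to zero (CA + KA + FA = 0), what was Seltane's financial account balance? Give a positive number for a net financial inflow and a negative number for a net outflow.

Goods balance = 667.8 - 726.8 = -59.0
Services balance = 268.4 - 154.8 = 113.6
Trade balance (goods + services) = -59.0 + 113.6 = 54.6
Net primary income = -46.3
Net secondary income = -1.0
Current account = 54.6 + (-46.3) + (-1.0) = 7.3
Financial account = -(7.3 + 25.5) = -32.8

-32.8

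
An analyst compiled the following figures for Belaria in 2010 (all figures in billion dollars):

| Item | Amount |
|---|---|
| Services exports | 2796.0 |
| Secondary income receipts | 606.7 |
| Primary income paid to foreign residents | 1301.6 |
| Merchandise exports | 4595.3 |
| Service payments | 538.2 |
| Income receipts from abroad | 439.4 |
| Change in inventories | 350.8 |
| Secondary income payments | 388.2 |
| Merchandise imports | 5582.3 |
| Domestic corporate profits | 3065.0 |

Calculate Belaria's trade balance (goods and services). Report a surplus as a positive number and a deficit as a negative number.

Goods balance = 4595.3 - 5582.3 = -987.0
Services balance = 2796.0 - 538.2 = 2257.8
Trade balance (goods + services) = -987.0 + 2257.8 = 1270.8

1270.8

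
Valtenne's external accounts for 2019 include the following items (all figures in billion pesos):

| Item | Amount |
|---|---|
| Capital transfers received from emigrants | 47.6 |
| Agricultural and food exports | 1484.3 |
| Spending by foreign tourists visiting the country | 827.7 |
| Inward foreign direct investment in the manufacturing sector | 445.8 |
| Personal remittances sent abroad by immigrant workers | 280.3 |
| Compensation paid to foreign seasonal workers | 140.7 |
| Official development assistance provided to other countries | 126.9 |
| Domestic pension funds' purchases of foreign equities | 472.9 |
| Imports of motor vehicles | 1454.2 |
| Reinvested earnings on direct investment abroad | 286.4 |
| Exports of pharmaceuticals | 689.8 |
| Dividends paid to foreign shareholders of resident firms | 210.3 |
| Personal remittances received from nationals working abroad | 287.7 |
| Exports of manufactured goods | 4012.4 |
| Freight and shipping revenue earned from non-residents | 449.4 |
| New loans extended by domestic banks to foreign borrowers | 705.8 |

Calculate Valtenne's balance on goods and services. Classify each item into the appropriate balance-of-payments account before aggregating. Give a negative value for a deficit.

6009.4

Goods: 1484.3 - 1454.2 + 4012.4 + 689.8 = 4732.3
Services: 449.4 + 827.7 = 1277.1
Trade balance = 4732.3 + 1277.1 = 6009.4
(Excluded from the trade balance — capital account: capital transfers received from emigrants 47.6; financial account: inward foreign direct investment in the manufacturing sector 445.8, domestic pension funds' purchases of foreign equities 472.9, new loans extended by domestic banks to foreign borrowers 705.8; secondary income: personal remittances sent abroad by immigrant workers 280.3, official development assistance provided to other countries 126.9, personal remittances received from nationals working abroad 287.7; primary income: compensation paid to foreign seasonal workers 140.7, reinvested earnings on direct investment abroad 286.4, dividends paid to foreign shareholders of resident firms 210.3.)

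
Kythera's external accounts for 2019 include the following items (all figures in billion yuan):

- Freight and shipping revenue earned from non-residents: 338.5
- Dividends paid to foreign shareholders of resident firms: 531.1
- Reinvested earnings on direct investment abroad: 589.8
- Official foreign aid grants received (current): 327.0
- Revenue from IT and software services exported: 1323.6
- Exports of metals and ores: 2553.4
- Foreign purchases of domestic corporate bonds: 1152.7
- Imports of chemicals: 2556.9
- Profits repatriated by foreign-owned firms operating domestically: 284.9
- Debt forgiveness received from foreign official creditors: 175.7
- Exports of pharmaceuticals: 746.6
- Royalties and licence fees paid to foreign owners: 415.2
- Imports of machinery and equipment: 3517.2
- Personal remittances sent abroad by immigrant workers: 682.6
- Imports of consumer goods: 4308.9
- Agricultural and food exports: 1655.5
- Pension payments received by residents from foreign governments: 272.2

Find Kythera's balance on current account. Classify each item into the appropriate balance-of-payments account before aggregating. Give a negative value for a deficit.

-4490.2

Goods: -2556.9 + 1655.5 + 746.6 - 4308.9 - 3517.2 + 2553.4 = -5427.5
Services: -415.2 + 338.5 + 1323.6 = 1246.9
Primary income: -284.9 - 531.1 + 589.8 = -226.2
Secondary income: 272.2 + 327.0 - 682.6 = -83.4
Current account = (-5427.5) + 1246.9 + (-226.2) + (-83.4) = -4490.2
(Excluded from the current account — financial account: foreign purchases of domestic corporate bonds 1152.7; capital account: debt forgiveness received from foreign official creditors 175.7.)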